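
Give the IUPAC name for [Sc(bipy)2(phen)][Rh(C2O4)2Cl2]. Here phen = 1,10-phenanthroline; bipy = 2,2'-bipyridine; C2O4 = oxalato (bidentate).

bis(2,2'-bipyridine)(1,10-phenanthroline)scandium(III) dichlorodioxalatorhodate(III)

Both ions are complex: the cation is named first with the plain metal name, the anion second with the -ate form; each ion's ligands are alphabetised independently.
Scandium is always +3 in its complexes; the cation's ligand charges sum to 0, so the complex cation is 3+.
A 1:1 salt means the anion carries the equal and opposite charge, 3−.
Anion: ligand charges sum to -6; for the ion to be 3−, Rh = +3.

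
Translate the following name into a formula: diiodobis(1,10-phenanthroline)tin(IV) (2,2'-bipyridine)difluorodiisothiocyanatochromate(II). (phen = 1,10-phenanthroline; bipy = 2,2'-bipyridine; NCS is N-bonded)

[SnI2(phen)2][Cr(bipy)F2(NCS)2]

Cation [Sn…]: ligand charges -2, Sn(IV) ⇒ ion charge 2+.
Anion [Cr…]: ligand charges -4, Cr(II) ⇒ ion charge 2−.
One 2+ cation balances one 2− anion.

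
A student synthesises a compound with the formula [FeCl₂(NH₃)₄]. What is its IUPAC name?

There is no counter-ion, so the complex is neutral overall.
Ligand charges: 4×ammine (neutral), 2×chloro (-1 each); total -2. So Fe + (-2) = 0, giving Fe = +2.
Ligands are named alphabetically: ammine before chloro.

tetraamminedichloroiron(II)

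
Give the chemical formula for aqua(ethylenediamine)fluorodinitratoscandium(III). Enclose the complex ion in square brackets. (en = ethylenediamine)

Ligands: 2 nitrato (NO3, -1), 1 aqua (H2O, neutral), 1 fluoro (F, -1), 1 ethylenediamine (en, neutral). Ligand charge sum = -3.
With Sc in oxidation state +3, the complex ion is [Sc...].

[Sc(en)F(H2O)(NO3)2]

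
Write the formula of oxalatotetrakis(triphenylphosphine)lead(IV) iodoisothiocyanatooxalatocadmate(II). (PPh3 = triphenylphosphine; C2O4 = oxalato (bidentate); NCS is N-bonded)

Cation [Pb…]: ligand charges -2, Pb(IV) ⇒ ion charge 2+.
Anion [Cd…]: ligand charges -4, Cd(II) ⇒ ion charge 2−.
One 2+ cation balances one 2− anion.

[Pb(C2O4)(PPh3)4][Cd(C2O4)I(NCS)]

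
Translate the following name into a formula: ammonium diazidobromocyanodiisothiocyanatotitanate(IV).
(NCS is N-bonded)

Ligands: 1 bromo (Br, -1), 2 azido (N3, -1), 2 isothiocyanato (NCS, -1), 1 cyano (CN, -1). Ligand charge sum = -6.
With Ti in oxidation state +4, the complex ion is [Ti...]^2−.
Charge balance with ammonium (+1) requires 1 complex ion per 2 ammonium.

(NH4)2[TiBr(CN)(N3)2(NCS)2]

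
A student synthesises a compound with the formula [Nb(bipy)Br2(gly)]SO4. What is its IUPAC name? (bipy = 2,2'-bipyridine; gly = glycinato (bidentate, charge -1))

The 1 sulfate counter-ion carries a total charge of -2, so each complex ion is 2+.
Ligand charges: 2×bromo (-1 each), 1×2,2'-bipyridine (neutral), 1×glycinato (-1 each); total -3. So Nb + (-3) = 2+, giving Nb = +5.
Ligands are named alphabetically: bipyridine before bromo before glycinato.

(2,2'-bipyridine)dibromo(glycinato)niobium(V) sulfate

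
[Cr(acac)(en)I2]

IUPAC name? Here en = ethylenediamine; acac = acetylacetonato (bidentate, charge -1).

(acetylacetonato)(ethylenediamine)diiodochromium(III)

There is no counter-ion, so the complex is neutral overall.
Ligand charges: 1×ethylenediamine (neutral), 1×acetylacetonato (-1 each), 2×iodo (-1 each); total -3. So Cr + (-3) = 0, giving Cr = +3.
Ligands are named alphabetically: acetylacetonato before ethylenediamine before iodo.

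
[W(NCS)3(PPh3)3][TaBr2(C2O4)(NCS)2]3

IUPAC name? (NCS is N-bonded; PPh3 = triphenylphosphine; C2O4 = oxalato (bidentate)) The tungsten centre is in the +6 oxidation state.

triisothiocyanatotris(triphenylphosphine)tungsten(VI) dibromodiisothiocyanatooxalatotantalate(V)

W is given as +6; the cation's ligand charges sum to -3, so the complex cation is 3+.
With 3 anions per cation, each anion must be 3/3 = 1−.
Anion: ligand charges sum to -6; for the ion to be 1−, Ta = +5.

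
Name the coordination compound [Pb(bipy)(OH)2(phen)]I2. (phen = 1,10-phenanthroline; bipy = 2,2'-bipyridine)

The 2 iodide counter-ions carry a total charge of -2, so each complex ion is 2+.
Ligand charges: 1×1,10-phenanthroline (neutral), 2×hydroxo (-1 each), 1×2,2'-bipyridine (neutral); total -2. So Pb + (-2) = 2+, giving Pb = +4.
Ligands are named alphabetically: bipyridine before hydroxo before phenanthroline.

(2,2'-bipyridine)dihydroxo(1,10-phenanthroline)lead(IV) iodide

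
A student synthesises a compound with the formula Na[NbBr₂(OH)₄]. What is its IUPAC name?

sodium dibromotetrahydroxoniobate(V)

The 1 sodium counter-ion carries a total charge of +1, so each complex ion is 1−.
Ligand charges: 2×bromo (-1 each), 4×hydroxo (-1 each); total -6. So Nb + (-6) = 1−, giving Nb = +5.
Ligands are named alphabetically: bromo before hydroxo.
The complex ion is anionic, so niobium takes the -ate form niobate(V).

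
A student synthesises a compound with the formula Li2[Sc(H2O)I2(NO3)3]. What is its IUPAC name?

The 2 lithium counter-ions carry a total charge of +2, so each complex ion is 2−.
Ligand charges: 3×nitrato (-1 each), 2×iodo (-1 each), 1×aqua (neutral); total -5. So Sc + (-5) = 2−, giving Sc = +3.
The complex ion is anionic, so scandium takes the -ate form scandate(III).

lithium aquadiiodotrinitratoscandate(III)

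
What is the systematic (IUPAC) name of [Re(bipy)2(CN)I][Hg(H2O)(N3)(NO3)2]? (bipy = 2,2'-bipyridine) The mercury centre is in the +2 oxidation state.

Hg is given as +2; the anion's ligand charges sum to -3, so the complex anion is 1−.
A 1:1 salt means the cation carries the equal and opposite charge, 1+.
Cation: ligand charges sum to -2; for the ion to be 1+, Re = +3.

bis(2,2'-bipyridine)cyanoiodorhenium(III) aquaazidodinitratomercurate(II)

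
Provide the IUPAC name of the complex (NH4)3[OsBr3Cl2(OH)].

The 3 ammonium counter-ions carry a total charge of +3, so each complex ion is 3−.
Ligand charges: 3×bromo (-1 each), 1×hydroxo (-1 each), 2×chloro (-1 each); total -6. So Os + (-6) = 3−, giving Os = +3.
The complex ion is anionic, so osmium takes the -ate form osmate(III).

ammonium tribromodichlorohydroxoosmate(III)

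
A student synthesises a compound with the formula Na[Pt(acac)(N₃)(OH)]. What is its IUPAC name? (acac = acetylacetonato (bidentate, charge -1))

The 1 sodium counter-ion carries a total charge of +1, so each complex ion is 1−.
Ligand charges: 1×acetylacetonato (-1 each), 1×hydroxo (-1 each), 1×azido (-1 each); total -3. So Pt + (-3) = 1−, giving Pt = +2.
Ligands are named alphabetically: acetylacetonato before azido before hydroxo.
The complex ion is anionic, so platinum takes the -ate form platinate(II).

sodium (acetylacetonato)azidohydroxoplatinate(II)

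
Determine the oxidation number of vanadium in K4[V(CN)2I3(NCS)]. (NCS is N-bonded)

+2

4 potassium outside the brackets (+1 each) → the complex ion is 4−.
Ligand charges: 3×I = -3; 1×NCS = -1; 2×CN = -2; sum -6.
V + (-6) = 4− ⇒ V is +2.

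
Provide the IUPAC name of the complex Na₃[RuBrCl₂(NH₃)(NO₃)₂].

sodium amminebromodichlorodinitratoruthenate(II)

The 3 sodium counter-ions carry a total charge of +3, so each complex ion is 3−.
Ligand charges: 2×nitrato (-1 each), 2×chloro (-1 each), 1×bromo (-1 each), 1×ammine (neutral); total -5. So Ru + (-5) = 3−, giving Ru = +2.
The complex ion is anionic, so ruthenium takes the -ate form ruthenate(II).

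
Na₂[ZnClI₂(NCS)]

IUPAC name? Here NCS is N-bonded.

The 2 sodium counter-ions carry a total charge of +2, so each complex ion is 2−.
Ligand charges: 2×iodo (-1 each), 1×isothiocyanato (-1 each), 1×chloro (-1 each); total -4. So Zn + (-4) = 2−, giving Zn = +2.
Ligands are named alphabetically: chloro before iodo before isothiocyanato.
The complex ion is anionic, so zinc takes the -ate form zincate(II).

sodium chlorodiiodoisothiocyanatozincate(II)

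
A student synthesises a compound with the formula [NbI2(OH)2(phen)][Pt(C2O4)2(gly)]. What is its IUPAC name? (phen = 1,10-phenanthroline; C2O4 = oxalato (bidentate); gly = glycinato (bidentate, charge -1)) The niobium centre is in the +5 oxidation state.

Both ions are complex: the cation is named first with the plain metal name, the anion second with the -ate form; each ion's ligands are alphabetised independently.
Nb is given as +5; the cation's ligand charges sum to -4, so the complex cation is 1+.
A 1:1 salt means the anion carries the equal and opposite charge, 1−.
Anion: ligand charges sum to -5; for the ion to be 1−, Pt = +4.

dihydroxodiiodo(1,10-phenanthroline)niobium(V) (glycinato)dioxalatoplatinate(IV)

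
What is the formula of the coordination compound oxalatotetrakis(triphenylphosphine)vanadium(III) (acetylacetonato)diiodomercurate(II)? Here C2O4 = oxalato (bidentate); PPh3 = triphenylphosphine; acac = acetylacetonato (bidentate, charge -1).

Cation [V…]: ligand charges -2, V(III) ⇒ ion charge 1+.
Anion [Hg…]: ligand charges -3, Hg(II) ⇒ ion charge 1−.
One 1+ cation balances one 1− anion.

[V(C2O4)(PPh3)4][Hg(acac)I2]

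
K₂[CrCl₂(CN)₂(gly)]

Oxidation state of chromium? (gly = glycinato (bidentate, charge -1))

2 potassium outside the brackets (+1 each) → the complex ion is 2−.
Ligand charges: 2×Cl = -2; 1×gly = -1; 2×CN = -2; sum -5.
Cr + (-5) = 2− ⇒ Cr is +3.

+3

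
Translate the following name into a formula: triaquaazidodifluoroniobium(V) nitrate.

[NbF2(H2O)3(N3)](NO3)2

Ligands: 1 azido (N3, -1), 2 fluoro (F, -1), 3 aqua (H2O, neutral). Ligand charge sum = -3.
Charge balance with nitrate (-1) requires 1 complex ion per 2 nitrate.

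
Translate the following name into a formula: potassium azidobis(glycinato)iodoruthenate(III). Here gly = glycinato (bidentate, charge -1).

K[Ru(gly)2I(N3)]

Ligands: 2 glycinato (gly, -1), 1 iodo (I, -1), 1 azido (N3, -1). Ligand charge sum = -4.
With Ru in oxidation state +3, the complex ion is [Ru...]^1−.
Charge balance with potassium (+1) requires 1 complex ion per 1 potassium.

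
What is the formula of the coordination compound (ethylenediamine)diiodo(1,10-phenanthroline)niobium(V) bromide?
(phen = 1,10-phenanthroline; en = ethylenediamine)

[Nb(en)I2(phen)]Br3

Ligands: 2 iodo (I, -1), 1 1,10-phenanthroline (phen, neutral), 1 ethylenediamine (en, neutral). Ligand charge sum = -2.
Charge balance with bromide (-1) requires 1 complex ion per 3 bromide.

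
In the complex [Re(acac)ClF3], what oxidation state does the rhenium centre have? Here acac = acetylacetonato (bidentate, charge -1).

No counter-ion: the bracketed complex is neutral.
Ligand charges: 1×acac = -1; 1×Cl = -1; 3×F = -3; sum -5.
Re + (-5) = 0 ⇒ Re is +5.

+5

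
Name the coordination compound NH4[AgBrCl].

The 1 ammonium counter-ion carries a total charge of +1, so each complex ion is 1−.
Ligand charges: 1×chloro (-1 each), 1×bromo (-1 each); total -2. So Ag + (-2) = 1−, giving Ag = +1.
Ligands are named alphabetically: bromo before chloro.
The complex ion is anionic, so silver takes the -ate form argentate(I).

ammonium bromochloroargentate(I)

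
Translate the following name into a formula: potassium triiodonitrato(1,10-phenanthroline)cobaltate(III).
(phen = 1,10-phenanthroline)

Ligands: 3 iodo (I, -1), 1 nitrato (NO3, -1), 1 1,10-phenanthroline (phen, neutral). Ligand charge sum = -4.
Charge balance with potassium (+1) requires 1 complex ion per 1 potassium.

K[CoI3(NO3)(phen)]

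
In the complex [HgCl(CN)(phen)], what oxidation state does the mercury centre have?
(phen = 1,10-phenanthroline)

+2

No counter-ion: the bracketed complex is neutral.
Ligand charges: 1×phen neutral; 1×Cl = -1; 1×CN = -1; sum -2.
Hg + (-2) = 0 ⇒ Hg is +2.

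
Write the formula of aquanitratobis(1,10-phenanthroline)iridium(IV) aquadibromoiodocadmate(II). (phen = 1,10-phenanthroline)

[Ir(H2O)(NO3)(phen)2][CdBr2(H2O)I]3

Cation [Ir…]: ligand charges -1, Ir(IV) ⇒ ion charge 3+.
Anion [Cd…]: ligand charges -3, Cd(II) ⇒ ion charge 1−.
One 3+ cation requires 3 of the 1− anion.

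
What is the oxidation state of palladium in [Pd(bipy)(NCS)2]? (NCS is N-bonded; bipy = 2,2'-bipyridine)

+2

No counter-ion: the bracketed complex is neutral.
Ligand charges: 2×NCS = -2; 1×bipy neutral; sum -2.
Pd + (-2) = 0 ⇒ Pd is +2.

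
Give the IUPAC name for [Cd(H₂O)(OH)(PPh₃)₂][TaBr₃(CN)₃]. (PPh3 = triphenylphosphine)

Both ions are complex: the cation is named first with the plain metal name, the anion second with the -ate form; each ion's ligands are alphabetised independently.
Cadmium is always +2 in its complexes; the cation's ligand charges sum to -1, so the complex cation is 1+.
A 1:1 salt means the anion carries the equal and opposite charge, 1−.
Anion: ligand charges sum to -6; for the ion to be 1−, Ta = +5.

aquahydroxobis(triphenylphosphine)cadmium(II) tribromotricyanotantalate(V)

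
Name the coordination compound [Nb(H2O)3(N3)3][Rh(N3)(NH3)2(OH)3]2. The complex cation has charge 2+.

Both ions are complex: the cation is named first with the plain metal name, the anion second with the -ate form; each ion's ligands are alphabetised independently.
The complex cation is given as 2+; its ligand charges sum to -3, so Nb = +5.
With 2 anions per cation, each anion must be 2/2 = 1−.
Anion: ligand charges sum to -4; for the ion to be 1−, Rh = +3.

triaquatriazidoniobium(V) diammineazidotrihydroxorhodate(III)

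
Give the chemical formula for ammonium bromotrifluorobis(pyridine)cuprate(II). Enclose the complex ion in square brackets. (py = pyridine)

Ligands: 3 fluoro (F, -1), 1 bromo (Br, -1), 2 pyridine (py, neutral). Ligand charge sum = -4.
With Cu in oxidation state +2, the complex ion is [Cu...]^2−.
Charge balance with ammonium (+1) requires 1 complex ion per 2 ammonium.

(NH4)2[CuBrF3(py)2]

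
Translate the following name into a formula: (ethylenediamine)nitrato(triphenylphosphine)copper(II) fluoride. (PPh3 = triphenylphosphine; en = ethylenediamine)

Ligands: 1 triphenylphosphine (PPh3, neutral), 1 nitrato (NO3, -1), 1 ethylenediamine (en, neutral). Ligand charge sum = -1.
Charge balance with fluoride (-1) requires 1 complex ion per 1 fluoride.

[Cu(en)(NO3)(PPh3)]F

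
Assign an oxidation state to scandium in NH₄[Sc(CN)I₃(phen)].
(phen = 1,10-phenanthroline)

+3

1 ammonium outside the brackets (+1 each) → the complex ion is 1−.
Ligand charges: 3×I = -3; 1×phen neutral; 1×CN = -1; sum -4.
Sc + (-4) = 1− ⇒ Sc is +3.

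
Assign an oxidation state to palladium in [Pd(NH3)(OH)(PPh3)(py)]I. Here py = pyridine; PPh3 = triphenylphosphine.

1 iodide outside the brackets (-1 each) → the complex ion is 1+.
Ligand charges: 1×py neutral; 1×NH3 neutral; 1×PPh3 neutral; 1×OH = -1; sum -1.
Pd + (-1) = 1+ ⇒ Pd is +2.

+2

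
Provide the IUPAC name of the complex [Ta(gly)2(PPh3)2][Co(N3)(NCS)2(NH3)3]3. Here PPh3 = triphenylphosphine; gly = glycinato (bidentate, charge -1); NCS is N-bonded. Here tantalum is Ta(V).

bis(glycinato)bis(triphenylphosphine)tantalum(V) triammineazidodiisothiocyanatocobaltate(II)

Both ions are complex: the cation is named first with the plain metal name, the anion second with the -ate form; each ion's ligands are alphabetised independently.
Ta is given as +5; the cation's ligand charges sum to -2, so the complex cation is 3+.
With 3 anions per cation, each anion must be 3/3 = 1−.
Anion: ligand charges sum to -3; for the ion to be 1−, Co = +2.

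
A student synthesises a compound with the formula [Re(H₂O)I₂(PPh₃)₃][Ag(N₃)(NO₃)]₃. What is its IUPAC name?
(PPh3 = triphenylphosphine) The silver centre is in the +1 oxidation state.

aquadiiodotris(triphenylphosphine)rhenium(V) azidonitratoargentate(I)

Ag is given as +1; the anion's ligand charges sum to -2, so the complex anion is 1−.
With 3 anions per cation, the cation must be 3×1 = 3+.
Cation: ligand charges sum to -2; for the ion to be 3+, Re = +5.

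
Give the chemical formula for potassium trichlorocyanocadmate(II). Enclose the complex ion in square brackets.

Ligands: 3 chloro (Cl, -1), 1 cyano (CN, -1). Ligand charge sum = -4.
Charge balance with potassium (+1) requires 1 complex ion per 2 potassium.

K2[CdCl3(CN)]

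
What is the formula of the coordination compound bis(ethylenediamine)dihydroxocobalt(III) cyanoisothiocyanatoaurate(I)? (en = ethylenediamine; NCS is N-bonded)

Cation [Co…]: ligand charges -2, Co(III) ⇒ ion charge 1+.
Anion [Au…]: ligand charges -2, Au(I) ⇒ ion charge 1−.
One 1+ cation balances one 1− anion.

[Co(en)2(OH)2][Au(CN)(NCS)]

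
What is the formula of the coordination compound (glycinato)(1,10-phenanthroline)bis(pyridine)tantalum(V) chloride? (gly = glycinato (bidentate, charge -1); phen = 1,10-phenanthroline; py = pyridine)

Ligands: 1 glycinato (gly, -1), 1 1,10-phenanthroline (phen, neutral), 2 pyridine (py, neutral). Ligand charge sum = -1.
Charge balance with chloride (-1) requires 1 complex ion per 4 chloride.

[Ta(gly)(phen)(py)2]Cl4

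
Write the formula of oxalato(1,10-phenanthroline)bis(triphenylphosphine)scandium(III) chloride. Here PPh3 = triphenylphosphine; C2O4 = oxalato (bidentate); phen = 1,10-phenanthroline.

Ligands: 2 triphenylphosphine (PPh3, neutral), 1 oxalato (C2O4, -2), 1 1,10-phenanthroline (phen, neutral). Ligand charge sum = -2.
With Sc in oxidation state +3, the complex ion is [Sc...]^1+.
Charge balance with chloride (-1) requires 1 complex ion per 1 chloride.

[Sc(C2O4)(phen)(PPh3)2]Cl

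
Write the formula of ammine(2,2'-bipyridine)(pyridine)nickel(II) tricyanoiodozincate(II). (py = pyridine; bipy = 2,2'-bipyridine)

[Ni(bipy)(NH3)(py)][Zn(CN)3I]

Cation [Ni…]: ligand charges 0, Ni(II) ⇒ ion charge 2+.
Anion [Zn…]: ligand charges -4, Zn(II) ⇒ ion charge 2−.
One 2+ cation balances one 2− anion.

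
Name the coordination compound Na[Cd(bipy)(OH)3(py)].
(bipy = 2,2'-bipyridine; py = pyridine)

sodium (2,2'-bipyridine)trihydroxo(pyridine)cadmate(II)

The 1 sodium counter-ion carries a total charge of +1, so each complex ion is 1−.
Ligand charges: 1×2,2'-bipyridine (neutral), 1×pyridine (neutral), 3×hydroxo (-1 each); total -3. So Cd + (-3) = 1−, giving Cd = +2.
Ligands are named alphabetically: bipyridine before hydroxo before pyridine.
The complex ion is anionic, so cadmium takes the -ate form cadmate(II).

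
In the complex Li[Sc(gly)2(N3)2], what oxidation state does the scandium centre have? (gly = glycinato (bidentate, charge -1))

1 lithium outside the brackets (+1 each) → the complex ion is 1−.
Ligand charges: 2×N3 = -2; 2×gly = -2; sum -4.
Sc + (-4) = 1− ⇒ Sc is +3.

+3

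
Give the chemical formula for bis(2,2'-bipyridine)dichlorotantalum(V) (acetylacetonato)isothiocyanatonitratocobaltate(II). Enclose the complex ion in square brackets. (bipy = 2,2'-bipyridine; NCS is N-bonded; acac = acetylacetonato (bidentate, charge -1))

Cation [Ta…]: ligand charges -2, Ta(V) ⇒ ion charge 3+.
Anion [Co…]: ligand charges -3, Co(II) ⇒ ion charge 1−.
One 3+ cation requires 3 of the 1− anion.

[Ta(bipy)2Cl2][Co(acac)(NCS)(NO3)]3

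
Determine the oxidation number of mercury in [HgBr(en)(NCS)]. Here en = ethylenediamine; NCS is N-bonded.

+2

No counter-ion: the bracketed complex is neutral.
Ligand charges: 1×Br = -1; 1×en neutral; 1×NCS = -1; sum -2.
Hg + (-2) = 0 ⇒ Hg is +2.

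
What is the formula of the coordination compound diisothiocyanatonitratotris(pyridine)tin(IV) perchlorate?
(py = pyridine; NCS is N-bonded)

[Sn(NCS)2(NO3)(py)3]ClO4

Ligands: 3 pyridine (py, neutral), 1 nitrato (NO3, -1), 2 isothiocyanato (NCS, -1). Ligand charge sum = -3.
With Sn in oxidation state +4, the complex ion is [Sn...]^1+.
Charge balance with perchlorate (-1) requires 1 complex ion per 1 perchlorate.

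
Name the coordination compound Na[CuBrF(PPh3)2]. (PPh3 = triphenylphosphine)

sodium bromofluorobis(triphenylphosphine)cuprate(I)

The 1 sodium counter-ion carries a total charge of +1, so each complex ion is 1−.
Ligand charges: 1×bromo (-1 each), 2×triphenylphosphine (neutral), 1×fluoro (-1 each); total -2. So Cu + (-2) = 1−, giving Cu = +1.
The complex ion is anionic, so copper takes the -ate form cuprate(I).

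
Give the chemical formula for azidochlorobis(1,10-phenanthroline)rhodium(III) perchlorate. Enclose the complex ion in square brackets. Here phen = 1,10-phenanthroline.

[RhCl(N3)(phen)2]ClO4

Ligands: 2 1,10-phenanthroline (phen, neutral), 1 azido (N3, -1), 1 chloro (Cl, -1). Ligand charge sum = -2.
Charge balance with perchlorate (-1) requires 1 complex ion per 1 perchlorate.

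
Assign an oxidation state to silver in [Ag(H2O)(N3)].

+1

No counter-ion: the bracketed complex is neutral.
Ligand charges: 1×H2O neutral; 1×N3 = -1; sum -1.
Ag + (-1) = 0 ⇒ Ag is +1.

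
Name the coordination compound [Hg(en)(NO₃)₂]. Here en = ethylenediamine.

There is no counter-ion, so the complex is neutral overall.
Ligand charges: 2×nitrato (-1 each), 1×ethylenediamine (neutral); total -2. So Hg + (-2) = 0, giving Hg = +2.
Ligands are named alphabetically: ethylenediamine before nitrato.

(ethylenediamine)dinitratomercury(II)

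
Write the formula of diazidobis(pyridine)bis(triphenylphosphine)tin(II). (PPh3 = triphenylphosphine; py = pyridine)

Ligands: 2 triphenylphosphine (PPh3, neutral), 2 azido (N3, -1), 2 pyridine (py, neutral). Ligand charge sum = -2.
With Sn in oxidation state +2, the complex ion is [Sn...].

[Sn(N3)2(PPh3)2(py)2]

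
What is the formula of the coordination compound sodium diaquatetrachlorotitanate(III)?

Ligands: 2 aqua (H2O, neutral), 4 chloro (Cl, -1). Ligand charge sum = -4.
With Ti in oxidation state +3, the complex ion is [Ti...]^1−.
Charge balance with sodium (+1) requires 1 complex ion per 1 sodium.

Na[TiCl4(H2O)2]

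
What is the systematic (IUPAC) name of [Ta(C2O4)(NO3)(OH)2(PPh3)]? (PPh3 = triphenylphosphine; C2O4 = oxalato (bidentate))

dihydroxonitratooxalato(triphenylphosphine)tantalum(V)

There is no counter-ion, so the complex is neutral overall.
Ligand charges: 1×triphenylphosphine (neutral), 1×oxalato (-2 each), 2×hydroxo (-1 each), 1×nitrato (-1 each); total -5. So Ta + (-5) = 0, giving Ta = +5.
Ligands are named alphabetically: hydroxo before nitrato before oxalato before triphenylphosphine.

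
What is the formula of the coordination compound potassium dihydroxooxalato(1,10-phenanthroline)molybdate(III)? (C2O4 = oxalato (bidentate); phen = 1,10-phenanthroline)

Ligands: 2 hydroxo (OH, -1), 1 oxalato (C2O4, -2), 1 1,10-phenanthroline (phen, neutral). Ligand charge sum = -4.
With Mo in oxidation state +3, the complex ion is [Mo...]^1−.
Charge balance with potassium (+1) requires 1 complex ion per 1 potassium.

K[Mo(C2O4)(OH)2(phen)]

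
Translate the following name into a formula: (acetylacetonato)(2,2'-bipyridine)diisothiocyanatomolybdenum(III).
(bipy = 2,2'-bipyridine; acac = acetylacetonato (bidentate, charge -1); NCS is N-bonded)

[Mo(acac)(bipy)(NCS)2]

Ligands: 1 2,2'-bipyridine (bipy, neutral), 1 acetylacetonato (acac, -1), 2 isothiocyanato (NCS, -1). Ligand charge sum = -3.
With Mo in oxidation state +3, the complex ion is [Mo...].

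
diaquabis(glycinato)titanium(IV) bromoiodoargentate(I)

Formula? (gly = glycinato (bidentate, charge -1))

Cation [Ti…]: ligand charges -2, Ti(IV) ⇒ ion charge 2+.
Anion [Ag…]: ligand charges -2, Ag(I) ⇒ ion charge 1−.

[Ti(gly)2(H2O)2][AgBrI]2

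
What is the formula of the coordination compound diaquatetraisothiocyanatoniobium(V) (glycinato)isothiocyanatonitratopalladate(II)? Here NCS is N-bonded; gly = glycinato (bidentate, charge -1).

Cation [Nb…]: ligand charges -4, Nb(V) ⇒ ion charge 1+.
Anion [Pd…]: ligand charges -3, Pd(II) ⇒ ion charge 1−.
One 1+ cation balances one 1− anion.

[Nb(H2O)2(NCS)4][Pd(gly)(NCS)(NO3)]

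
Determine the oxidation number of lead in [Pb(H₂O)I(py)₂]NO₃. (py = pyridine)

1 nitrate outside the brackets (-1 each) → the complex ion is 1+.
Ligand charges: 2×py neutral; 1×H2O neutral; 1×I = -1; sum -1.
Pb + (-1) = 1+ ⇒ Pb is +2.

+2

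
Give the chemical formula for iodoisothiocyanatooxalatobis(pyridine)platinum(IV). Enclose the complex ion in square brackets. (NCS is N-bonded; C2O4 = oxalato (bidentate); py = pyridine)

Ligands: 1 isothiocyanato (NCS, -1), 1 iodo (I, -1), 1 oxalato (C2O4, -2), 2 pyridine (py, neutral). Ligand charge sum = -4.
With Pt in oxidation state +4, the complex ion is [Pt...].

[Pt(C2O4)I(NCS)(py)2]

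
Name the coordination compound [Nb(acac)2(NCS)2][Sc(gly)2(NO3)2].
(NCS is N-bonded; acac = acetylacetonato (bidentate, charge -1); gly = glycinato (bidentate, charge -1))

bis(acetylacetonato)diisothiocyanatoniobium(V) bis(glycinato)dinitratoscandate(III)

Scandium is always +3 in its complexes; the anion's ligand charges sum to -4, so the complex anion is 1−.
A 1:1 salt means the cation carries the equal and opposite charge, 1+.
Cation: ligand charges sum to -4; for the ion to be 1+, Nb = +5.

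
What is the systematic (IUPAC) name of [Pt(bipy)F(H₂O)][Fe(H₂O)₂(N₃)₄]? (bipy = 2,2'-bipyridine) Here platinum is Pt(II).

aqua(2,2'-bipyridine)fluoroplatinum(II) diaquatetraazidoferrate(III)

Pt is given as +2; the cation's ligand charges sum to -1, so the complex cation is 1+.
A 1:1 salt means the anion carries the equal and opposite charge, 1−.
Anion: ligand charges sum to -4; for the ion to be 1−, Fe = +3.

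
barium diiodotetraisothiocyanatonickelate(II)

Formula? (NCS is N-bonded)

Ligands: 2 iodo (I, -1), 4 isothiocyanato (NCS, -1). Ligand charge sum = -6.
With Ni in oxidation state +2, the complex ion is [Ni...]^4−.
Charge balance with barium (+2) requires 1 complex ion per 2 barium.

Ba2[NiI2(NCS)4]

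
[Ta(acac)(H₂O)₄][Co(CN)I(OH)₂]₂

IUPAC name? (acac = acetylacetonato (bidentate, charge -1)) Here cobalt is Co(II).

Both ions are complex: the cation is named first with the plain metal name, the anion second with the -ate form; each ion's ligands are alphabetised independently.
Co is given as +2; the anion's ligand charges sum to -4, so the complex anion is 2−.
With 2 anions per cation, the cation must be 2×2 = 4+.
Cation: ligand charges sum to -1; for the ion to be 4+, Ta = +5.

(acetylacetonato)tetraaquatantalum(V) cyanodihydroxoiodocobaltate(II)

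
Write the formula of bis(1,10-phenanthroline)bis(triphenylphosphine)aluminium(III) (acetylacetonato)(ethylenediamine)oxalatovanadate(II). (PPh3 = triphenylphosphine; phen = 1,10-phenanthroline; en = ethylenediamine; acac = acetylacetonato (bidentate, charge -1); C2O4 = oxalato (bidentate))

Cation [Al…]: ligand charges 0, Al(III) ⇒ ion charge 3+.
Anion [V…]: ligand charges -3, V(II) ⇒ ion charge 1−.

[Al(phen)2(PPh3)2][V(acac)(C2O4)(en)]3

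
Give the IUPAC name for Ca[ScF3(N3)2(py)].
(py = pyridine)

The 1 calcium counter-ion carries a total charge of +2, so each complex ion is 2−.
Ligand charges: 3×fluoro (-1 each), 2×azido (-1 each), 1×pyridine (neutral); total -5. So Sc + (-5) = 2−, giving Sc = +3.
Ligands are named alphabetically: azido before fluoro before pyridine.
The complex ion is anionic, so scandium takes the -ate form scandate(III).

calcium diazidotrifluoro(pyridine)scandate(III)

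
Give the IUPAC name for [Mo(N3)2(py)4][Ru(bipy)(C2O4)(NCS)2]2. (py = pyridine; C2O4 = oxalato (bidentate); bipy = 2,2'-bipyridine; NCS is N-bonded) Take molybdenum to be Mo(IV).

diazidotetrakis(pyridine)molybdenum(IV) (2,2'-bipyridine)diisothiocyanatooxalatoruthenate(III)

Both ions are complex: the cation is named first with the plain metal name, the anion second with the -ate form; each ion's ligands are alphabetised independently.
Mo is given as +4; the cation's ligand charges sum to -2, so the complex cation is 2+.
With 2 anions per cation, each anion must be 2/2 = 1−.
Anion: ligand charges sum to -4; for the ion to be 1−, Ru = +3.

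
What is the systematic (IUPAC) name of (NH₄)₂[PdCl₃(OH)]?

ammonium trichlorohydroxopalladate(II)

The 2 ammonium counter-ions carry a total charge of +2, so each complex ion is 2−.
Ligand charges: 1×hydroxo (-1 each), 3×chloro (-1 each); total -4. So Pd + (-4) = 2−, giving Pd = +2.
Ligands are named alphabetically: chloro before hydroxo.
The complex ion is anionic, so palladium takes the -ate form palladate(II).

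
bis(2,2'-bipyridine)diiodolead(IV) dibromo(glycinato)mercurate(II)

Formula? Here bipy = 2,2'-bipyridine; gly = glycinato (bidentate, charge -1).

[Pb(bipy)2I2][HgBr2(gly)]2

Cation [Pb…]: ligand charges -2, Pb(IV) ⇒ ion charge 2+.
Anion [Hg…]: ligand charges -3, Hg(II) ⇒ ion charge 1−.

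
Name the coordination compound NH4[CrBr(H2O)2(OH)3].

The 1 ammonium counter-ion carries a total charge of +1, so each complex ion is 1−.
Ligand charges: 1×bromo (-1 each), 3×hydroxo (-1 each), 2×aqua (neutral); total -4. So Cr + (-4) = 1−, giving Cr = +3.
Ligands are named alphabetically: aqua before bromo before hydroxo.
The complex ion is anionic, so chromium takes the -ate form chromate(III).

ammonium diaquabromotrihydroxochromate(III)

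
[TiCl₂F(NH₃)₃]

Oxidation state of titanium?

+3

No counter-ion: the bracketed complex is neutral.
Ligand charges: 1×F = -1; 3×NH3 neutral; 2×Cl = -2; sum -3.
Ti + (-3) = 0 ⇒ Ti is +3.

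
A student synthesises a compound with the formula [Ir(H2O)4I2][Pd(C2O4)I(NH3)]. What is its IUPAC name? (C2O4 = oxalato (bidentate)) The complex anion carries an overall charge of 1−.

Both ions are complex: the cation is named first with the plain metal name, the anion second with the -ate form; each ion's ligands are alphabetised independently.
The complex anion is given as 1−; its ligand charges sum to -3, so Pd = +2.
A 1:1 salt means the cation carries the equal and opposite charge, 1+.
Cation: ligand charges sum to -2; for the ion to be 1+, Ir = +3.

tetraaquadiiodoiridium(III) ammineiodooxalatopalladate(II)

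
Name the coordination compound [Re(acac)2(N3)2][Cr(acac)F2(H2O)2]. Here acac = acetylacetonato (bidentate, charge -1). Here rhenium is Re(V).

Re is given as +5; the cation's ligand charges sum to -4, so the complex cation is 1+.
A 1:1 salt means the anion carries the equal and opposite charge, 1−.
Anion: ligand charges sum to -3; for the ion to be 1−, Cr = +2.

bis(acetylacetonato)diazidorhenium(V) (acetylacetonato)diaquadifluorochromate(II)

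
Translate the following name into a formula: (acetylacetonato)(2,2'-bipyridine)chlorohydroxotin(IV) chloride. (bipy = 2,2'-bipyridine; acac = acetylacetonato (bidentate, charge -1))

Ligands: 1 hydroxo (OH, -1), 1 2,2'-bipyridine (bipy, neutral), 1 chloro (Cl, -1), 1 acetylacetonato (acac, -1). Ligand charge sum = -3.
With Sn in oxidation state +4, the complex ion is [Sn...]^1+.
Charge balance with chloride (-1) requires 1 complex ion per 1 chloride.

[Sn(acac)(bipy)Cl(OH)]Cl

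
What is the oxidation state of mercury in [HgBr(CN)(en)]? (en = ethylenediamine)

+2

No counter-ion: the bracketed complex is neutral.
Ligand charges: 1×en neutral; 1×Br = -1; 1×CN = -1; sum -2.
Hg + (-2) = 0 ⇒ Hg is +2.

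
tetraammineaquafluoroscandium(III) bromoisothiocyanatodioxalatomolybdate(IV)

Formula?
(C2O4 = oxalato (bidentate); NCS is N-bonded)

[ScF(H2O)(NH3)4][MoBr(C2O4)2(NCS)]

Cation [Sc…]: ligand charges -1, Sc(III) ⇒ ion charge 2+.
Anion [Mo…]: ligand charges -6, Mo(IV) ⇒ ion charge 2−.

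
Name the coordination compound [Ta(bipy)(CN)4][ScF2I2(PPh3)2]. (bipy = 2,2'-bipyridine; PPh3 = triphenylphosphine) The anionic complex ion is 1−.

(2,2'-bipyridine)tetracyanotantalum(V) difluorodiiodobis(triphenylphosphine)scandate(III)

Both ions are complex: the cation is named first with the plain metal name, the anion second with the -ate form; each ion's ligands are alphabetised independently.
The complex anion is given as 1−; its ligand charges sum to -4, so Sc = +3.
A 1:1 salt means the cation carries the equal and opposite charge, 1+.
Cation: ligand charges sum to -4; for the ion to be 1+, Ta = +5.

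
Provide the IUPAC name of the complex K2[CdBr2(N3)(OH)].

potassium azidodibromohydroxocadmate(II)

The 2 potassium counter-ions carry a total charge of +2, so each complex ion is 2−.
Ligand charges: 1×hydroxo (-1 each), 2×bromo (-1 each), 1×azido (-1 each); total -4. So Cd + (-4) = 2−, giving Cd = +2.
Ligands are named alphabetically: azido before bromo before hydroxo.
The complex ion is anionic, so cadmium takes the -ate form cadmate(II).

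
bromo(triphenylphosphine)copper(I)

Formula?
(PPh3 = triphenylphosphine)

Ligands: 1 triphenylphosphine (PPh3, neutral), 1 bromo (Br, -1). Ligand charge sum = -1.
With Cu in oxidation state +1, the complex ion is [Cu...].

[CuBr(PPh3)]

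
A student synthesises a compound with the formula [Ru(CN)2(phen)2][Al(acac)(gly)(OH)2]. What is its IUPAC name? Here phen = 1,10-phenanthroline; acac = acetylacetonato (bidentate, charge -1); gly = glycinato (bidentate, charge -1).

Aluminium is always +3 in its complexes; the anion's ligand charges sum to -4, so the complex anion is 1−.
A 1:1 salt means the cation carries the equal and opposite charge, 1+.
Cation: ligand charges sum to -2; for the ion to be 1+, Ru = +3.

dicyanobis(1,10-phenanthroline)ruthenium(III) (acetylacetonato)(glycinato)dihydroxoaluminate(III)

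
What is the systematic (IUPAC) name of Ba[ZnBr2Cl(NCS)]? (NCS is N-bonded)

The 1 barium counter-ion carries a total charge of +2, so each complex ion is 2−.
Ligand charges: 1×isothiocyanato (-1 each), 2×bromo (-1 each), 1×chloro (-1 each); total -4. So Zn + (-4) = 2−, giving Zn = +2.
The complex ion is anionic, so zinc takes the -ate form zincate(II).

barium dibromochloroisothiocyanatozincate(II)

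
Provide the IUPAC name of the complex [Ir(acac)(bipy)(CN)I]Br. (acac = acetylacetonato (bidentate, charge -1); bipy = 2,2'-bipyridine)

(acetylacetonato)(2,2'-bipyridine)cyanoiodoiridium(IV) bromide

The 1 bromide counter-ion carries a total charge of -1, so each complex ion is 1+.
Ligand charges: 1×acetylacetonato (-1 each), 1×2,2'-bipyridine (neutral), 1×cyano (-1 each), 1×iodo (-1 each); total -3. So Ir + (-3) = 1+, giving Ir = +4.
Ligands are named alphabetically: acetylacetonato before bipyridine before cyano before iodo.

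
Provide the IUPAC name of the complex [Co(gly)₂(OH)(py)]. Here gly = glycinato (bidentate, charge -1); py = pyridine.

bis(glycinato)hydroxo(pyridine)cobalt(III)

There is no counter-ion, so the complex is neutral overall.
Ligand charges: 2×glycinato (-1 each), 1×hydroxo (-1 each), 1×pyridine (neutral); total -3. So Co + (-3) = 0, giving Co = +3.
Ligands are named alphabetically: glycinato before hydroxo before pyridine.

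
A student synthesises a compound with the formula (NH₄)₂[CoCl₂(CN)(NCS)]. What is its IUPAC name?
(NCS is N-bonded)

The 2 ammonium counter-ions carry a total charge of +2, so each complex ion is 2−.
Ligand charges: 2×chloro (-1 each), 1×isothiocyanato (-1 each), 1×cyano (-1 each); total -4. So Co + (-4) = 2−, giving Co = +2.
The complex ion is anionic, so cobalt takes the -ate form cobaltate(II).

ammonium dichlorocyanoisothiocyanatocobaltate(II)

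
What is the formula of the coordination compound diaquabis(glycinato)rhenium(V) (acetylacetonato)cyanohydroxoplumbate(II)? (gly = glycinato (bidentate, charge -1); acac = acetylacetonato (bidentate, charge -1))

Cation [Re…]: ligand charges -2, Re(V) ⇒ ion charge 3+.
Anion [Pb…]: ligand charges -3, Pb(II) ⇒ ion charge 1−.
One 3+ cation requires 3 of the 1− anion.

[Re(gly)2(H2O)2][Pb(acac)(CN)(OH)]3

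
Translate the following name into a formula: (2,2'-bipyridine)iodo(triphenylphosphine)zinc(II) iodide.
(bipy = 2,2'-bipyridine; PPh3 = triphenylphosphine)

[Zn(bipy)I(PPh3)]I

Ligands: 1 2,2'-bipyridine (bipy, neutral), 1 iodo (I, -1), 1 triphenylphosphine (PPh3, neutral). Ligand charge sum = -1.
With Zn in oxidation state +2, the complex ion is [Zn...]^1+.
Charge balance with iodide (-1) requires 1 complex ion per 1 iodide.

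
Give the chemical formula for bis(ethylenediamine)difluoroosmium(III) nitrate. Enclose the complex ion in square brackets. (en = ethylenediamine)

Ligands: 2 fluoro (F, -1), 2 ethylenediamine (en, neutral). Ligand charge sum = -2.
Charge balance with nitrate (-1) requires 1 complex ion per 1 nitrate.

[Os(en)2F2]NO3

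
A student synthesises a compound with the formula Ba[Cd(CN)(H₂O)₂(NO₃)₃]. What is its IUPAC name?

barium diaquacyanotrinitratocadmate(II)

The 1 barium counter-ion carries a total charge of +2, so each complex ion is 2−.
Ligand charges: 1×cyano (-1 each), 2×aqua (neutral), 3×nitrato (-1 each); total -4. So Cd + (-4) = 2−, giving Cd = +2.
The complex ion is anionic, so cadmium takes the -ate form cadmate(II).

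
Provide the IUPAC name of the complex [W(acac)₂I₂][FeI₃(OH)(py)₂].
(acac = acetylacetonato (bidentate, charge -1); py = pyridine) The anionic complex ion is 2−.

bis(acetylacetonato)diiodotungsten(VI) hydroxotriiodobis(pyridine)ferrate(II)

The complex anion is given as 2−; its ligand charges sum to -4, so Fe = +2.
A 1:1 salt means the cation carries the equal and opposite charge, 2+.
Cation: ligand charges sum to -4; for the ion to be 2+, W = +6.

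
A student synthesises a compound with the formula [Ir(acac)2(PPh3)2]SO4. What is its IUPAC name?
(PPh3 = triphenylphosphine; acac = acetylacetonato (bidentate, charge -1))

bis(acetylacetonato)bis(triphenylphosphine)iridium(IV) sulfate

The 1 sulfate counter-ion carries a total charge of -2, so each complex ion is 2+.
Ligand charges: 2×triphenylphosphine (neutral), 2×acetylacetonato (-1 each); total -2. So Ir + (-2) = 2+, giving Ir = +4.
Ligands are named alphabetically: acetylacetonato before triphenylphosphine.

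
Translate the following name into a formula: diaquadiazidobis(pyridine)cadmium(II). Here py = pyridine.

[Cd(H2O)2(N3)2(py)2]

Ligands: 2 azido (N3, -1), 2 pyridine (py, neutral), 2 aqua (H2O, neutral). Ligand charge sum = -2.
With Cd in oxidation state +2, the complex ion is [Cd...].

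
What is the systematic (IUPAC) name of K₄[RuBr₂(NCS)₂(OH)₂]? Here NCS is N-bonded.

The 4 potassium counter-ions carry a total charge of +4, so each complex ion is 4−.
Ligand charges: 2×isothiocyanato (-1 each), 2×hydroxo (-1 each), 2×bromo (-1 each); total -6. So Ru + (-6) = 4−, giving Ru = +2.
Ligands are named alphabetically: bromo before hydroxo before isothiocyanato.
The complex ion is anionic, so ruthenium takes the -ate form ruthenate(II).

potassium dibromodihydroxodiisothiocyanatoruthenate(II)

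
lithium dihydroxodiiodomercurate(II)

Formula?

Ligands: 2 iodo (I, -1), 2 hydroxo (OH, -1). Ligand charge sum = -4.
With Hg in oxidation state +2, the complex ion is [Hg...]^2−.
Charge balance with lithium (+1) requires 1 complex ion per 2 lithium.

Li2[HgI2(OH)2]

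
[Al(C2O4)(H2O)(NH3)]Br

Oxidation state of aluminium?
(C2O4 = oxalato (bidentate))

+3

1 bromide outside the brackets (-1 each) → the complex ion is 1+.
Ligand charges: 1×C2O4 = -2; 1×H2O neutral; 1×NH3 neutral; sum -2.
Al + (-2) = 1+ ⇒ Al is +3.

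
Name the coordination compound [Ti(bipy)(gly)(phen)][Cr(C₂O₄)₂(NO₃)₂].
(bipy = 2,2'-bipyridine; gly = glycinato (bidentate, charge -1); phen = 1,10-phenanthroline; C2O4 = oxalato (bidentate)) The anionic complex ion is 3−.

(2,2'-bipyridine)(glycinato)(1,10-phenanthroline)titanium(IV) dinitratodioxalatochromate(III)

The complex anion is given as 3−; its ligand charges sum to -6, so Cr = +3.
A 1:1 salt means the cation carries the equal and opposite charge, 3+.
Cation: ligand charges sum to -1; for the ion to be 3+, Ti = +4.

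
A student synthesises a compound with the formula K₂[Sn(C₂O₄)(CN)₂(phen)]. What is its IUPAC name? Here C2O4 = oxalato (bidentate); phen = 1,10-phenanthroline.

The 2 potassium counter-ions carry a total charge of +2, so each complex ion is 2−.
Ligand charges: 2×cyano (-1 each), 1×oxalato (-2 each), 1×1,10-phenanthroline (neutral); total -4. So Sn + (-4) = 2−, giving Sn = +2.
Ligands are named alphabetically: cyano before oxalato before phenanthroline.
The complex ion is anionic, so tin takes the -ate form stannate(II).

potassium dicyanooxalato(1,10-phenanthroline)stannate(II)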